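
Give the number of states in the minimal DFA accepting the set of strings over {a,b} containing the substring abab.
By Myhill–Nerode, count the distinguishable equivalence classes: 5 classes — one per longest suffix of the input that is a prefix of 'abab' (lengths 0 through 3), plus an absorbing 'already seen abab' class.
5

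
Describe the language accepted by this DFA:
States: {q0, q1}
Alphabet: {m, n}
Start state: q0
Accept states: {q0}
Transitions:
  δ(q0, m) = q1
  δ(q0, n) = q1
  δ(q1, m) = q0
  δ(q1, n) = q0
Testing a few strings:
  'mmm' → reject
  'mmn' → reject
  'nmn' → reject
  'n' → reject
State roles: q0=even length so far; q1=odd length so far
All strings over {m,n} of even length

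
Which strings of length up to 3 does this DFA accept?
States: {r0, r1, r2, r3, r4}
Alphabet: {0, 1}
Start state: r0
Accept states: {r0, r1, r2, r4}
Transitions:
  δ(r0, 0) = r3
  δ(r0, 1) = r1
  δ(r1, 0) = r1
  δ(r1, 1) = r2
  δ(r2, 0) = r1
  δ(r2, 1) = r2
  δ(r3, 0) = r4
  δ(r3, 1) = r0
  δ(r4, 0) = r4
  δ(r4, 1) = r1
ε, 1, 00, 01, 10, 11, 000, 001, 011, 100, 101, 110, 111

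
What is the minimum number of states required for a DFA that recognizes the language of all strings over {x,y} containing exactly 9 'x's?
By Myhill–Nerode, count the distinguishable equivalence classes: 11 classes — having seen 0, 1, …, 9, or >9 copies of 'x'; the count-9 class is the only accepting one and >9 is dead.
11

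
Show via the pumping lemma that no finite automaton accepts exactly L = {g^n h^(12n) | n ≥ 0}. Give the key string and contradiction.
Assume L is regular with pumping length p. Idea: pumping the g-block breaks the 1:12 ratio.
Choose s = g^p h^(12p) (length 13p ≥ p). By the pumping lemma, s = xyz with |xy| ≤ p, |y| > 0, so y = g^k with k ≥ 1. Then xy²z = g^(p+k) h^(12p). For this to be in L we would need 12p = 12(p+k), i.e. 12k = 0, contradicting k ≥ 1. So xy²z ∉ L.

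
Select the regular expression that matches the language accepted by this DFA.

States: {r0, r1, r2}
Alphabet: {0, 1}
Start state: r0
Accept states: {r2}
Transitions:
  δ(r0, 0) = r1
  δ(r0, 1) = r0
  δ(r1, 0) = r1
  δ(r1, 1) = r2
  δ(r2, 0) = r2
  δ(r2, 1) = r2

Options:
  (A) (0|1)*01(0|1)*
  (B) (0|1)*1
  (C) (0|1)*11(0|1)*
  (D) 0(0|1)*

Check each option against the DFA on short strings; one disagreement eliminates an option:
  (A) (0|1)*01(0|1)*: agrees with the DFA on every string of length ≤ 6
  (B) (0|1)*1: on '1' the DFA goes r0 → r0 and rejects (r0 ∉ Accept), but the regex matches it → eliminate
  (C) (0|1)*11(0|1)*: on '01' the DFA goes r0 → r1 → r2 and accepts (r2 ∈ Accept), but the regex does not match it → eliminate
  (D) 0(0|1)*: on '0' the DFA goes r0 → r1 and rejects (r1 ∉ Accept), but the regex matches it → eliminate
Only (A) is consistent with the DFA.
(A) (0|1)*01(0|1)*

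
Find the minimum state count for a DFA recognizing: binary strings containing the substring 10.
By Myhill–Nerode, count the distinguishable equivalence classes: 3 classes — one per longest suffix of the input that is a prefix of '10' (lengths 0 through 1), plus an absorbing 'already seen 10' class.
3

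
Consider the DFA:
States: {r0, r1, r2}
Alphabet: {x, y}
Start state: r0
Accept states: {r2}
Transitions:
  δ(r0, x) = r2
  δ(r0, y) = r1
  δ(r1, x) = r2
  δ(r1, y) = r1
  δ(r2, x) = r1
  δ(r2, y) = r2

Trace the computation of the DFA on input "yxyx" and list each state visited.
read 'y': r0 → r1
  read 'x': r1 → r2
  read 'y': r2 → r2
  read 'x': r2 → r1
r0 -> r1 -> r2 -> r2 -> r1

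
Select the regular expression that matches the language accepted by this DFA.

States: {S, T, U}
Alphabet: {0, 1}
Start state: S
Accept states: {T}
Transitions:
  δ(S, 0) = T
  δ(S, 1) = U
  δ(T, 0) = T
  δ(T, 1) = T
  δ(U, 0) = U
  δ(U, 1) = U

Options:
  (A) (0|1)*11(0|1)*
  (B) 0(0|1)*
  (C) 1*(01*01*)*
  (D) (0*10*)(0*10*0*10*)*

Check each option against the DFA on short strings; one disagreement eliminates an option:
  (A) (0|1)*11(0|1)*: on '0' the DFA goes S → T and accepts (T ∈ Accept), but the regex does not match it → eliminate
  (B) 0(0|1)*: agrees with the DFA on every string of length ≤ 6
  (C) 1*(01*01*)*: on ε the DFA stays in S and rejects (S ∉ Accept), but the regex matches it → eliminate
  (D) (0*10*)(0*10*0*10*)*: on '0' the DFA goes S → T and accepts (T ∈ Accept), but the regex does not match it → eliminate
Only (B) is consistent with the DFA.
(B) 0(0|1)*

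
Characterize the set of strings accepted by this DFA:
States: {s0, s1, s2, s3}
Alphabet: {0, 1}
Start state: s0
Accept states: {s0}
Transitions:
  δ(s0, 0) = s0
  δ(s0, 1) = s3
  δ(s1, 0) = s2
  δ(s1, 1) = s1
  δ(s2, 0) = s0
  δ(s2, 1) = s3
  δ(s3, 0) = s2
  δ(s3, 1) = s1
Testing a few strings:
  '1' → reject
  '0' → accept
  '101' → reject
  '1000' → accept
State roles: s0=value ≡ 0 (mod 4); s1=value ≡ 3 (mod 4); s2=value ≡ 2 (mod 4); s3=value ≡ 1 (mod 4)
All binary strings representing a multiple of 4 (read in base 2; leading zeros allowed and ε counts as 0)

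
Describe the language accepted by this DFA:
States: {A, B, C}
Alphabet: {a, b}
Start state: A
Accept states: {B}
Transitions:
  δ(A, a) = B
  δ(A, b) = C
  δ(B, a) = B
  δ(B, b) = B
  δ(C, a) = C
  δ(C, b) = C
Testing a few strings:
  'aab' → accept
  'abb' → accept
  'aba' → accept
  'ab' → accept
State roles: A=no input read; B=started with a; C=started with b (dead)
All strings over {a,b} starting with a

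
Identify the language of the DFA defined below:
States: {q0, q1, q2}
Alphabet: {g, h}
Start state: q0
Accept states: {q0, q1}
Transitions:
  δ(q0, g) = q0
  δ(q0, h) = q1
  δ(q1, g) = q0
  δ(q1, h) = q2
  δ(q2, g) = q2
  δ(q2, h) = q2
Testing a few strings:
  'hghh' → reject
  'hhgg' → reject
  'g' → accept
  'h' → accept
State roles: q0=last symbol not h (ok); q1=last symbol h (ok); q2=saw hh (dead)
All strings over {g,h} with no two consecutive h's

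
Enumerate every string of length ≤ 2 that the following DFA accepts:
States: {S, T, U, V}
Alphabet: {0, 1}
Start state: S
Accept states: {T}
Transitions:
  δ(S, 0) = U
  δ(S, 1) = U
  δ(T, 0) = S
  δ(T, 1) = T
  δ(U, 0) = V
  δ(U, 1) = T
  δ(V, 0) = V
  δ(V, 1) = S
01, 11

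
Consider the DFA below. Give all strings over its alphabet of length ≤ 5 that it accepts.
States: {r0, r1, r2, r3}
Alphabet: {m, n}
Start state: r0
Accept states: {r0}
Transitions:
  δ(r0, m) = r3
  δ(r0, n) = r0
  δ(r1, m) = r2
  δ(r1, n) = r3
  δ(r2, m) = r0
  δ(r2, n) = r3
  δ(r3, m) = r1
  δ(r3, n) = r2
ε, n, nn, mnm, nnn, mmmm, mnmn, nmnm, nnnn, mmmmn, mmnnm, mnmnn, mnnnm, nmmmm, nmnmn, nnmnm, nnnnn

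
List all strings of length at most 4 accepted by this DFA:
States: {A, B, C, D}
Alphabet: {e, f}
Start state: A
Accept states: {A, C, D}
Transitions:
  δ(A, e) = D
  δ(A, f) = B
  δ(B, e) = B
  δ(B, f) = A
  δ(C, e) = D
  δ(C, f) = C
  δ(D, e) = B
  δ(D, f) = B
ε, e, ff, eef, eff, fef, ffe, eeef, eefe, efef, effe, feef, fefe, ffff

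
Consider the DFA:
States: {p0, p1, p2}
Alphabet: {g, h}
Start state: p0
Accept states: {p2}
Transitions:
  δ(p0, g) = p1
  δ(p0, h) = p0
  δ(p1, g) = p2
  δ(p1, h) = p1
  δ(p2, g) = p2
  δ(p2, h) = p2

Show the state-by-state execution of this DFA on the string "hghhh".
read 'h': p0 → p0
  read 'g': p0 → p1
  read 'h': p1 → p1
  read 'h': p1 → p1
  read 'h': p1 → p1
p0 -> p0 -> p1 -> p1 -> p1 -> p1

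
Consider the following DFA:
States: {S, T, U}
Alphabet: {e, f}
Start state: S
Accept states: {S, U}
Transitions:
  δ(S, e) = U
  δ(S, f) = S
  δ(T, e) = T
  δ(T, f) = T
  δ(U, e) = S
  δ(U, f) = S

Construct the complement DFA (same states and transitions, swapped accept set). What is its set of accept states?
Complement accept states = All states \ Original accept states
= {S, T, U} \ {S, U}
{T}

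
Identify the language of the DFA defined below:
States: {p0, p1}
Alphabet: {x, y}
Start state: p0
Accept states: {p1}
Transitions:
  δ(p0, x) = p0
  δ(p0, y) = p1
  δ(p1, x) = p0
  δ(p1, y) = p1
Testing a few strings:
  'yxy' → accept
  'y' → accept
  'x' → reject
  'yyx' → reject
State roles: p0=last symbol not y; p1=last symbol is y
All strings over {x,y} ending with y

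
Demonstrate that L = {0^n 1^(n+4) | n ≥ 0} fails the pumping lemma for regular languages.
Assume L is regular with pumping length p. Idea: pumping the 0-block breaks the fixed offset of 4.
Choose s = 0^p 1^(p+4) ∈ L. By the pumping lemma, s = xyz with |xy| ≤ p, |y| > 0, so y = 0^k with k ≥ 1. Then xy²z = 0^(p+k) 1^(p+4). For this to be in L we would need p+4 = (p+k)+4, i.e. k = 0, contradicting k ≥ 1. So xy²z ∉ L.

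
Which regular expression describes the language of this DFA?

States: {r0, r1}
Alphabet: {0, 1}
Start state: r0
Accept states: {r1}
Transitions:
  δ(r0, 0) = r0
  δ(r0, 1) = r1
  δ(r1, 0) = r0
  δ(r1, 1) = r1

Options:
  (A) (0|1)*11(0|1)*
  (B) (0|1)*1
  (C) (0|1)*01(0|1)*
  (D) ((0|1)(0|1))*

Check each option against the DFA on short strings; one disagreement eliminates an option:
  (A) (0|1)*11(0|1)*: on '1' the DFA goes r0 → r1 and accepts (r1 ∈ Accept), but the regex does not match it → eliminate
  (B) (0|1)*1: agrees with the DFA on every string of length ≤ 6
  (C) (0|1)*01(0|1)*: on '1' the DFA goes r0 → r1 and accepts (r1 ∈ Accept), but the regex does not match it → eliminate
  (D) ((0|1)(0|1))*: on ε the DFA stays in r0 and rejects (r0 ∉ Accept), but the regex matches it → eliminate
Only (B) is consistent with the DFA.
(B) (0|1)*1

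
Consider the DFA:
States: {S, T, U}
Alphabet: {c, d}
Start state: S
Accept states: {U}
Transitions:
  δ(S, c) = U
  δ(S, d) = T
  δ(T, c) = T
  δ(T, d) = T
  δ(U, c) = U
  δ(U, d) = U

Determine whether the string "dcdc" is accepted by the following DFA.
Processing string "dcdc":
  S --d--> T
  T --c--> T
  T --d--> T
  T --c--> T
Final state: T
Accept states: {U}
No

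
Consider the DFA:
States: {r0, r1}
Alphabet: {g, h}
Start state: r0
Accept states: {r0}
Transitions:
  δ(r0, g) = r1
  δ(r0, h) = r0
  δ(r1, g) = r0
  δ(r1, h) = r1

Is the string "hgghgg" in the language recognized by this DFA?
Processing string "hgghgg":
  r0 --h--> r0
  r0 --g--> r1
  r1 --g--> r0
  r0 --h--> r0
  r0 --g--> r1
  r1 --g--> r0
Final state: r0
Accept states: {r0}
Yes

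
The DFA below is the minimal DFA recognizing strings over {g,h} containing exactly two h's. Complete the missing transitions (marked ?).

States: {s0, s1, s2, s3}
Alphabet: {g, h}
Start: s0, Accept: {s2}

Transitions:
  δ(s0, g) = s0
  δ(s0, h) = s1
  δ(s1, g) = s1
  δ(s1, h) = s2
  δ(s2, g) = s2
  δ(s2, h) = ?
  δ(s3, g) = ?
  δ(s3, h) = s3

From the language and accept set, identify what each state tracks — s0: zero h's; s1: one h; s2: two h's; s3: ≥ three h's (dead).
Each missing δ(q, a) is the state matching the new tracked value after reading a.
δ(s2, h) = s3; δ(s3, g) = s3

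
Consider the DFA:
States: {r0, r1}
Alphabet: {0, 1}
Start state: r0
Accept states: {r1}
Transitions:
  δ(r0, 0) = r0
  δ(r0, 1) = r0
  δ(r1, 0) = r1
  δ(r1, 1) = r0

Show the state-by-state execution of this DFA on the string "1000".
read '1': r0 → r0
  read '0': r0 → r0
  read '0': r0 → r0
  read '0': r0 → r0
r0 -> r0 -> r0 -> r0 -> r0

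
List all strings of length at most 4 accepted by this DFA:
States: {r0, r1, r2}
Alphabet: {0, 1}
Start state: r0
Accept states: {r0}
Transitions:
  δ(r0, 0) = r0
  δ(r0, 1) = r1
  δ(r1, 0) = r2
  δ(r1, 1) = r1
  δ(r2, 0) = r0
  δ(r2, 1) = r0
ε, 0, 00, 000, 100, 101, 0000, 0100, 0101, 1000, 1010, 1100, 1101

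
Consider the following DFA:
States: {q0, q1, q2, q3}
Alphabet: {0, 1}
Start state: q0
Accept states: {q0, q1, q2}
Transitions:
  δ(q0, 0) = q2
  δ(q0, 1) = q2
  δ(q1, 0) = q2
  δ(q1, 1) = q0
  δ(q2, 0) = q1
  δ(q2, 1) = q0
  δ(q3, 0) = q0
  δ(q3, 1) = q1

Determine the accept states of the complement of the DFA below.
Complement accept states = All states \ Original accept states
= {q0, q1, q2, q3} \ {q0, q1, q2}
{q3}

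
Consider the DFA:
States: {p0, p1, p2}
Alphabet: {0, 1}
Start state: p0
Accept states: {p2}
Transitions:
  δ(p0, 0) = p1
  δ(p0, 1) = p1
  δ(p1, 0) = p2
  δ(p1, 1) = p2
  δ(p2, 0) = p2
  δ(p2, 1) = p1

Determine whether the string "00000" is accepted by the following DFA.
Processing string "00000":
  p0 --0--> p1
  p1 --0--> p2
  p2 --0--> p2
  p2 --0--> p2
  p2 --0--> p2
Final state: p2
Accept states: {p2}
Yes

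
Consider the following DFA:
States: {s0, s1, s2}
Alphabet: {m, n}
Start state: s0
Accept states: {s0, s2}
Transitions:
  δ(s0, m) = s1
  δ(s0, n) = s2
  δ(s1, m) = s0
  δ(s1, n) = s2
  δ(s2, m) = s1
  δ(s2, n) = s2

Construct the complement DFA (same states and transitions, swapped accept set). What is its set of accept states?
Complement accept states = All states \ Original accept states
= {s0, s1, s2} \ {s0, s2}
{s1}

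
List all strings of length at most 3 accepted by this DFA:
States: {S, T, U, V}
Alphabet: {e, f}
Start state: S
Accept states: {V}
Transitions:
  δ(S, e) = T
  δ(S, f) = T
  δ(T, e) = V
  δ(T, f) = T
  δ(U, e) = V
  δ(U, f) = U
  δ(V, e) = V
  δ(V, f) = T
ee, fe, eee, efe, fee, ffe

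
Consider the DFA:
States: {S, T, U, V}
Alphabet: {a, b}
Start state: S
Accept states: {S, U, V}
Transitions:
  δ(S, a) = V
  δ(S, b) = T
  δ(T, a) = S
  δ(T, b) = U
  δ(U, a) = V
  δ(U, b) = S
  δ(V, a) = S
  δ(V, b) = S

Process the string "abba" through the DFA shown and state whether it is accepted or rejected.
Processing string "abba":
  S --a--> V
  V --b--> S
  S --b--> T
  T --a--> S
Final state: S
Accept states: {S, U, V}
Yes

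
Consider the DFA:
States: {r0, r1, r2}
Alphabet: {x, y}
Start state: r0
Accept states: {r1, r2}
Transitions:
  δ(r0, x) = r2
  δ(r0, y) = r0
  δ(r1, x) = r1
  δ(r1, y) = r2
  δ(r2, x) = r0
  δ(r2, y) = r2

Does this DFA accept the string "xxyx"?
Processing string "xxyx":
  r0 --x--> r2
  r2 --x--> r0
  r0 --y--> r0
  r0 --x--> r2
Final state: r2
Accept states: {r1, r2}
Yes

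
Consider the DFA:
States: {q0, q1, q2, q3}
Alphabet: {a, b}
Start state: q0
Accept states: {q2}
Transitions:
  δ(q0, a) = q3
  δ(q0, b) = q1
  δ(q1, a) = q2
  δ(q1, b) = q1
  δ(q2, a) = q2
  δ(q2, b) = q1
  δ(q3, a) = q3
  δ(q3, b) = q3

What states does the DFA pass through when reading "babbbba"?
read 'b': q0 → q1
  read 'a': q1 → q2
  read 'b': q2 → q1
  read 'b': q1 → q1
  read 'b': q1 → q1
  read 'b': q1 → q1
  read 'a': q1 → q2
q0 -> q1 -> q2 -> q1 -> q1 -> q1 -> q1 -> q2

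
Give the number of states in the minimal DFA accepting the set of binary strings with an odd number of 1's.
By Myhill–Nerode, count the distinguishable equivalence classes: two classes — parity of the count of 1's.
2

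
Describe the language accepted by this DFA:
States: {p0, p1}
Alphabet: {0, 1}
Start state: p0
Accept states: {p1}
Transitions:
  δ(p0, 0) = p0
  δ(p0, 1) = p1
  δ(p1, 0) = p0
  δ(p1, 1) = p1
Testing a few strings:
  '01' → accept
  '0' → reject
  '1' → accept
  '11' → accept
State roles: p0=last symbol not 1; p1=last symbol is 1
All binary strings ending with 1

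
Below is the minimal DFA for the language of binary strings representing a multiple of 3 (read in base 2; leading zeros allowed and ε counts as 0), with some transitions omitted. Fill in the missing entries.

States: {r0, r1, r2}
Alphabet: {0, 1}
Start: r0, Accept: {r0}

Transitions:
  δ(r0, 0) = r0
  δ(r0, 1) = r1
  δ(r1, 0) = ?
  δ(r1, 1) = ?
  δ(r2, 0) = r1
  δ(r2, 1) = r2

From the language and accept set, identify what each state tracks — r0: value ≡ 0 (mod 3); r1: value ≡ 1 (mod 3); r2: value ≡ 2 (mod 3).
Each missing δ(q, a) is the state matching the new tracked value after reading a.
δ(r1, 0) = r2; δ(r1, 1) = r0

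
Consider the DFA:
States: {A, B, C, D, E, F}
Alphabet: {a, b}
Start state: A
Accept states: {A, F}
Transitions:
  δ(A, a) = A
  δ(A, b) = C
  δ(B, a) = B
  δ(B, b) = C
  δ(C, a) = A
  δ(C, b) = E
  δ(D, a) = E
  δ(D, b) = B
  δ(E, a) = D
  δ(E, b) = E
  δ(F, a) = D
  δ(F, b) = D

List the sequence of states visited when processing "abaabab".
read 'a': A → A
  read 'b': A → C
  read 'a': C → A
  read 'a': A → A
  read 'b': A → C
  read 'a': C → A
  read 'b': A → C
A -> A -> C -> A -> A -> C -> A -> C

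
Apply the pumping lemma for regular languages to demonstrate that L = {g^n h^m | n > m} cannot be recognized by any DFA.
Assume L is regular with pumping length p. Idea: pumping down the g-block drops the g-count to at most the h-count.
Choose s = g^(p+1) h^p ∈ L (|s| = 2p+1 ≥ p). By the pumping lemma, s = xyz with |xy| ≤ p, |y| > 0, so y = g^k with k ≥ 1. Take i = 0: xz = g^(p+1−k) h^p. Since k ≥ 1, p+1−k ≤ p, so the number of g's is no longer strictly greater than the number of h's, hence xz ∉ L.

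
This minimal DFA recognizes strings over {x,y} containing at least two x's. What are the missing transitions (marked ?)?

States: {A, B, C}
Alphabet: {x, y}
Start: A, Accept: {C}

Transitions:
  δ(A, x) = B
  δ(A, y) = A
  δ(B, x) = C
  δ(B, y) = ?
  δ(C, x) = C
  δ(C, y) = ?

From the language and accept set, identify what each state tracks — A: zero x's seen; B: one x seen; C: ≥ two x's seen.
Each missing δ(q, a) is the state matching the new tracked value after reading a.
δ(B, y) = B; δ(C, y) = C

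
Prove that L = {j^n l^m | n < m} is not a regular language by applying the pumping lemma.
Assume L is regular with pumping length p. Idea: pumping up the j-block makes the j-count reach the l-count.
Choose s = j^p l^(p+1) ∈ L. By the pumping lemma, s = xyz with |xy| ≤ p, |y| > 0, so y = j^k with k ≥ 1. Then xy²z = j^(p+k) l^(p+1). Since p+k ≥ p+1, the number of j's is no longer strictly less than the number of l's, so xy²z ∉ L.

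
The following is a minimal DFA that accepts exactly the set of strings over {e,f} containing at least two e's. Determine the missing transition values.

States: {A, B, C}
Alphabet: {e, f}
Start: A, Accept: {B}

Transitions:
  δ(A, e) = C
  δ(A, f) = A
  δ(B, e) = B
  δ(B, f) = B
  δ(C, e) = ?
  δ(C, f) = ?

From the language and accept set, identify what each state tracks — A: zero e's seen; B: ≥ two e's seen; C: one e seen.
Each missing δ(q, a) is the state matching the new tracked value after reading a.
δ(C, e) = B; δ(C, f) = C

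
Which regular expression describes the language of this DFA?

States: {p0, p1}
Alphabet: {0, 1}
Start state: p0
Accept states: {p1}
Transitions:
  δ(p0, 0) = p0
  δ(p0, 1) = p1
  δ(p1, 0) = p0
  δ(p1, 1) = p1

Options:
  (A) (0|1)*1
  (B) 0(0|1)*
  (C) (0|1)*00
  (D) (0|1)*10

Check each option against the DFA on short strings; one disagreement eliminates an option:
  (A) (0|1)*1: agrees with the DFA on every string of length ≤ 6
  (B) 0(0|1)*: on '0' the DFA goes p0 → p0 and rejects (p0 ∉ Accept), but the regex matches it → eliminate
  (C) (0|1)*00: on '1' the DFA goes p0 → p1 and accepts (p1 ∈ Accept), but the regex does not match it → eliminate
  (D) (0|1)*10: on '1' the DFA goes p0 → p1 and accepts (p1 ∈ Accept), but the regex does not match it → eliminate
Only (A) is consistent with the DFA.
(A) (0|1)*1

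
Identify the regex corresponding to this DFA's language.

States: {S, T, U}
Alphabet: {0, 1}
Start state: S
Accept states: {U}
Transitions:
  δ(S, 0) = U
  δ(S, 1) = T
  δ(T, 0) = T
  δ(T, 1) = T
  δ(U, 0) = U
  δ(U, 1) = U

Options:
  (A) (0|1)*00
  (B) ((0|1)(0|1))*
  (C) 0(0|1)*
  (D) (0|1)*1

Check each option against the DFA on short strings; one disagreement eliminates an option:
  (A) (0|1)*00: on '0' the DFA goes S → U and accepts (U ∈ Accept), but the regex does not match it → eliminate
  (B) ((0|1)(0|1))*: on ε the DFA stays in S and rejects (S ∉ Accept), but the regex matches it → eliminate
  (C) 0(0|1)*: agrees with the DFA on every string of length ≤ 6
  (D) (0|1)*1: on '0' the DFA goes S → U and accepts (U ∈ Accept), but the regex does not match it → eliminate
Only (C) is consistent with the DFA.
(C) 0(0|1)*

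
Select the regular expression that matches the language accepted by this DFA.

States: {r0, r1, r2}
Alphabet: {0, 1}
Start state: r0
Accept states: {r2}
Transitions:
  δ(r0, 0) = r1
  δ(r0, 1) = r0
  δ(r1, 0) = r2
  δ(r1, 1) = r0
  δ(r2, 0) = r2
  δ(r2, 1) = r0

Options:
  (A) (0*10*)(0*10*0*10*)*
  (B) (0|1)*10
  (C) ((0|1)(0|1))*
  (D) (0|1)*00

Check each option against the DFA on short strings; one disagreement eliminates an option:
  (A) (0*10*)(0*10*0*10*)*: on '1' the DFA goes r0 → r0 and rejects (r0 ∉ Accept), but the regex matches it → eliminate
  (B) (0|1)*10: on '00' the DFA goes r0 → r1 → r2 and accepts (r2 ∈ Accept), but the regex does not match it → eliminate
  (C) ((0|1)(0|1))*: on ε the DFA stays in r0 and rejects (r0 ∉ Accept), but the regex matches it → eliminate
  (D) (0|1)*00: agrees with the DFA on every string of length ≤ 6
Only (D) is consistent with the DFA.
(D) (0|1)*00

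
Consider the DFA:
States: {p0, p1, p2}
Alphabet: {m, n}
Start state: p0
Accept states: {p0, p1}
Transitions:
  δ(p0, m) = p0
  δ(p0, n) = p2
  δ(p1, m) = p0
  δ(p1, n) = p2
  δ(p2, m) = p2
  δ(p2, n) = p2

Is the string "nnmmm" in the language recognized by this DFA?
Processing string "nnmmm":
  p0 --n--> p2
  p2 --n--> p2
  p2 --m--> p2
  p2 --m--> p2
  p2 --m--> p2
Final state: p2
Accept states: {p0, p1}
No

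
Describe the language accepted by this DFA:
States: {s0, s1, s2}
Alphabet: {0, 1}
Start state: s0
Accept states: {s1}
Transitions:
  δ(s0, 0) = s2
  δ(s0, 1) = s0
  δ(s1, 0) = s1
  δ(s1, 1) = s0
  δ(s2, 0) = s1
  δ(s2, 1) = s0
Testing a few strings:
  '0000' → accept
  '000' → accept
  '11' → reject
  '01' → reject
State roles: s0=last symbol not 0; s1=two trailing 0's; s2=one trailing 0
All binary strings ending with 00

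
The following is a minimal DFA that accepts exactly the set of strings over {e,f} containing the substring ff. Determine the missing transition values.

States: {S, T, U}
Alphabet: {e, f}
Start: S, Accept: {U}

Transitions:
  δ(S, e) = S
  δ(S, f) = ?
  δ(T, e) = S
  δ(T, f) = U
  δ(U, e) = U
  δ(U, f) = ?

From the language and accept set, identify what each state tracks — S: no progress toward ff; T: one trailing f; U: substring ff seen.
Each missing δ(q, a) is the state matching the new tracked value after reading a.
δ(S, f) = T; δ(U, f) = U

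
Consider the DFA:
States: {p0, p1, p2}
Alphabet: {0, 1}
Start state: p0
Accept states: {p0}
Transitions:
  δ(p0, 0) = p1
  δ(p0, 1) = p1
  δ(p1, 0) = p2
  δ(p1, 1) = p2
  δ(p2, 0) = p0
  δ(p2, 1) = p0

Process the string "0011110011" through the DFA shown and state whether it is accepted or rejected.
Processing string "0011110011":
  p0 --0--> p1
  p1 --0--> p2
  p2 --1--> p0
  p0 --1--> p1
  p1 --1--> p2
  p2 --1--> p0
  p0 --0--> p1
  p1 --0--> p2
  p2 --1--> p0
  p0 --1--> p1
Final state: p1
Accept states: {p0}
No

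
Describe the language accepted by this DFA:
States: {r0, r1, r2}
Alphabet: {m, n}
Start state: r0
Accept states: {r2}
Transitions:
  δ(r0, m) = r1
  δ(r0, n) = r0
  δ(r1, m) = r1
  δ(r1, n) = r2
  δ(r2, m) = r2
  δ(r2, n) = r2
Testing a few strings:
  'mmnm' → accept
  'nn' → reject
  'mnn' → accept
  'nmm' → reject
State roles: r0=no m seen yet; r1=seen a m, waiting for n; r2=substring mn seen
All strings over {m,n} containing the substring mn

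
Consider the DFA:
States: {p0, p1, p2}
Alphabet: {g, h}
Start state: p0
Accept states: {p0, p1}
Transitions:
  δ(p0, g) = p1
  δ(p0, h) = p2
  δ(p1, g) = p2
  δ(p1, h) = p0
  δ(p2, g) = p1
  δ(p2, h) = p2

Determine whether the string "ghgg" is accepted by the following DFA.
Processing string "ghgg":
  p0 --g--> p1
  p1 --h--> p0
  p0 --g--> p1
  p1 --g--> p2
Final state: p2
Accept states: {p0, p1}
No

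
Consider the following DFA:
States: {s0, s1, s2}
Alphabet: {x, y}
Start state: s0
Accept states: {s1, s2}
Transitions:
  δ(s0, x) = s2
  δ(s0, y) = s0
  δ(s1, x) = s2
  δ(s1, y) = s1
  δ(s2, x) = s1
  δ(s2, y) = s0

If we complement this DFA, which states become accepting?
Complement accept states = All states \ Original accept states
= {s0, s1, s2} \ {s1, s2}
{s0}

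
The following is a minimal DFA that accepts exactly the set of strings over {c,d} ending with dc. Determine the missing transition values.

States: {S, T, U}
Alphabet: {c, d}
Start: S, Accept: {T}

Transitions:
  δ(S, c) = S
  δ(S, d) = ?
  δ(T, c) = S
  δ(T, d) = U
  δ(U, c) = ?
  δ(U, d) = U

From the language and accept set, identify what each state tracks — S: no suffix match; T: suffix is dc; U: one trailing d.
Each missing δ(q, a) is the state matching the new tracked value after reading a.
δ(S, d) = U; δ(U, c) = T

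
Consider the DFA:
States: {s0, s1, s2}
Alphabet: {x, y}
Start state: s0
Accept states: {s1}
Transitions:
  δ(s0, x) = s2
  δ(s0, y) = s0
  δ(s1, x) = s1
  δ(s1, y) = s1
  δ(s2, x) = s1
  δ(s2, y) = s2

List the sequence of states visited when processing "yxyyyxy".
read 'y': s0 → s0
  read 'x': s0 → s2
  read 'y': s2 → s2
  read 'y': s2 → s2
  read 'y': s2 → s2
  read 'x': s2 → s1
  read 'y': s1 → s1
s0 -> s0 -> s2 -> s2 -> s2 -> s2 -> s1 -> s1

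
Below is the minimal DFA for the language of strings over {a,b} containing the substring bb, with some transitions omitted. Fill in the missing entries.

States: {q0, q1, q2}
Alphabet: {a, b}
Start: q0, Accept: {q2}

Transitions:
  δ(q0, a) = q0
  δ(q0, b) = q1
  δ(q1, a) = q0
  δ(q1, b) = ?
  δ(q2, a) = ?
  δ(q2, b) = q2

From the language and accept set, identify what each state tracks — q0: no progress toward bb; q1: one trailing b; q2: substring bb seen.
Each missing δ(q, a) is the state matching the new tracked value after reading a.
δ(q1, b) = q2; δ(q2, a) = q2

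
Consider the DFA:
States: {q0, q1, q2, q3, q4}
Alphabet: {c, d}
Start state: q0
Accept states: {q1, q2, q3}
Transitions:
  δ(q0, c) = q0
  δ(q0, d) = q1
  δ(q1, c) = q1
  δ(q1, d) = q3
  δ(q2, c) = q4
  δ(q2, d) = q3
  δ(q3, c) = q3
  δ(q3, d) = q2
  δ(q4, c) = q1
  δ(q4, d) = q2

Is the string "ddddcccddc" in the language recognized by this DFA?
Processing string "ddddcccddc":
  q0 --d--> q1
  q1 --d--> q3
  q3 --d--> q2
  q2 --d--> q3
  q3 --c--> q3
  q3 --c--> q3
  q3 --c--> q3
  q3 --d--> q2
  q2 --d--> q3
  q3 --c--> q3
Final state: q3
Accept states: {q1, q2, q3}
Yes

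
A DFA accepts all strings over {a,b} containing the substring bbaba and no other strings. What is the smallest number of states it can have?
By Myhill–Nerode, count the distinguishable equivalence classes: 6 classes — one per longest suffix of the input that is a prefix of 'bbaba' (lengths 0 through 4), plus an absorbing 'already seen bbaba' class.
6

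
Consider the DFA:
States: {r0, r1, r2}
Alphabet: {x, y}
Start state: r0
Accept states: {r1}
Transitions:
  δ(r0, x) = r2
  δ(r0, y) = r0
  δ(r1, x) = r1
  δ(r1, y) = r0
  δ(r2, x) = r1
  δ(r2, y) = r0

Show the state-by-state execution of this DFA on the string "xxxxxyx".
read 'x': r0 → r2
  read 'x': r2 → r1
  read 'x': r1 → r1
  read 'x': r1 → r1
  read 'x': r1 → r1
  read 'y': r1 → r0
  read 'x': r0 → r2
r0 -> r2 -> r1 -> r1 -> r1 -> r1 -> r0 -> r2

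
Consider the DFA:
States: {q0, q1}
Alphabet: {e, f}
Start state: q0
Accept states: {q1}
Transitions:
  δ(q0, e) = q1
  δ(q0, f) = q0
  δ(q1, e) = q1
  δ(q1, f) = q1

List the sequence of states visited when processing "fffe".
read 'f': q0 → q0
  read 'f': q0 → q0
  read 'f': q0 → q0
  read 'e': q0 → q1
q0 -> q0 -> q0 -> q0 -> q1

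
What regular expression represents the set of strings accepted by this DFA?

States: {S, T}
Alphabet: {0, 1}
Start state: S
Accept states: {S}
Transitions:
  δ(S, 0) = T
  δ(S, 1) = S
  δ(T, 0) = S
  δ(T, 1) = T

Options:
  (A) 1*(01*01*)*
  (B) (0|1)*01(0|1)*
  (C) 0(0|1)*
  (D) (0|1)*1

Check each option against the DFA on short strings; one disagreement eliminates an option:
  (A) 1*(01*01*)*: agrees with the DFA on every string of length ≤ 6
  (B) (0|1)*01(0|1)*: on ε the DFA stays in S and accepts (S ∈ Accept), but the regex does not match it → eliminate
  (C) 0(0|1)*: on ε the DFA stays in S and accepts (S ∈ Accept), but the regex does not match it → eliminate
  (D) (0|1)*1: on ε the DFA stays in S and accepts (S ∈ Accept), but the regex does not match it → eliminate
Only (A) is consistent with the DFA.
(A) 1*(01*01*)*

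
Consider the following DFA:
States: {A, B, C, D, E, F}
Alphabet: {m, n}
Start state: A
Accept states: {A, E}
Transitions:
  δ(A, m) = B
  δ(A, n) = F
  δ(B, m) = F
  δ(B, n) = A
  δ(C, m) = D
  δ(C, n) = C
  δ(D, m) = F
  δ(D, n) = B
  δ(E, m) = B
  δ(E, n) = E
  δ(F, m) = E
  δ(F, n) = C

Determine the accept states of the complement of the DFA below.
Complement accept states = All states \ Original accept states
= {A, B, C, D, E, F} \ {A, E}
{B, C, D, F}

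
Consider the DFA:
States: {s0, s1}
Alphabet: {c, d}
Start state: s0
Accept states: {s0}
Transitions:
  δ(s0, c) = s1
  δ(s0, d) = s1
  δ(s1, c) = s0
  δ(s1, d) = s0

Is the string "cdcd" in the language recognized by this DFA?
Processing string "cdcd":
  s0 --c--> s1
  s1 --d--> s0
  s0 --c--> s1
  s1 --d--> s0
Final state: s0
Accept states: {s0}
Yes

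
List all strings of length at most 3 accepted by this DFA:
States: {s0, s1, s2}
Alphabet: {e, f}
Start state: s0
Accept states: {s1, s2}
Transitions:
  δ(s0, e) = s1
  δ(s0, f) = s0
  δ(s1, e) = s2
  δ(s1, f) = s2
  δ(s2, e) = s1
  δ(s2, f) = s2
e, ee, ef, fe, eee, eef, efe, eff, fee, fef, ffe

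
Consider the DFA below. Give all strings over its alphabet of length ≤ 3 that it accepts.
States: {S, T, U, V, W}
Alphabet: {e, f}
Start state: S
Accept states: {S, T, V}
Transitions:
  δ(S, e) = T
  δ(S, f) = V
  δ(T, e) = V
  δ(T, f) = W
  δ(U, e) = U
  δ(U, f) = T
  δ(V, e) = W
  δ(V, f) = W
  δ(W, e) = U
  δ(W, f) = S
ε, e, f, ee, eff, fef, fff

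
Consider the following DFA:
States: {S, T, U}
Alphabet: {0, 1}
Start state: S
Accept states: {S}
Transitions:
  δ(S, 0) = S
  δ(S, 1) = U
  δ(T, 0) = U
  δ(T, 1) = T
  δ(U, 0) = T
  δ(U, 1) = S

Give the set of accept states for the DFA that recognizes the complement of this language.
Complement accept states = All states \ Original accept states
= {S, T, U} \ {S}
{T, U}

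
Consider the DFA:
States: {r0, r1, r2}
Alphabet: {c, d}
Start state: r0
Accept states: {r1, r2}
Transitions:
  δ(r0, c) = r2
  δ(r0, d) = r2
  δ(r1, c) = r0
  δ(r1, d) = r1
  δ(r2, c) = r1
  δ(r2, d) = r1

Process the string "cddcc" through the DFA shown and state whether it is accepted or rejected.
Processing string "cddcc":
  r0 --c--> r2
  r2 --d--> r1
  r1 --d--> r1
  r1 --c--> r0
  r0 --c--> r2
Final state: r2
Accept states: {r1, r2}
Yes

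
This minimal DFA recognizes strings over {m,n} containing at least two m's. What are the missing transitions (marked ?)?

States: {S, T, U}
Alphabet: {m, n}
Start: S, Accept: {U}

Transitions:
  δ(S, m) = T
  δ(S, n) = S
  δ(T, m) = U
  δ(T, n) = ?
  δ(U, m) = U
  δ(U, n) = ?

From the language and accept set, identify what each state tracks — S: zero m's seen; T: one m seen; U: ≥ two m's seen.
Each missing δ(q, a) is the state matching the new tracked value after reading a.
δ(T, n) = T; δ(U, n) = U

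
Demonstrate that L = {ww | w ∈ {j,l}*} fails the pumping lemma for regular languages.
Assume L is regular with pumping length p. Idea: pumping the leading j-block breaks the equality of the two halves.
Choose s = j^p l j^p l ∈ L (with w = j^p l). |s| = 2p+2 ≥ p. By the pumping lemma, s = xyz with |xy| ≤ p, |y| > 0, so y = j^k with k ≥ 1, in the first j-block. Then xy²z = j^(p+k) l j^p l, of length 2p+2+k. If k is odd this length is odd, so it cannot be of the form ww. If k is even, each half has length p+1+k/2 ≤ p+k, so the first half lies entirely inside the leading j-block and contains no l, while the second half ends in l; the halves differ. Either way xy²z ∉ L.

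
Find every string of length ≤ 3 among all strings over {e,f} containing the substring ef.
ef, eef, efe, eff, fef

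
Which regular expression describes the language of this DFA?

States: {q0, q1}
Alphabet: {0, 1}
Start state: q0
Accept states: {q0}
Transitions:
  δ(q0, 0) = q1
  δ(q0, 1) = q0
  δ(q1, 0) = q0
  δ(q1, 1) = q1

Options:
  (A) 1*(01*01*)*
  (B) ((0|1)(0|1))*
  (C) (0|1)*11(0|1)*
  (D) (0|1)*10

Check each option against the DFA on short strings; one disagreement eliminates an option:
  (A) 1*(01*01*)*: agrees with the DFA on every string of length ≤ 6
  (B) ((0|1)(0|1))*: on '1' the DFA goes q0 → q0 and accepts (q0 ∈ Accept), but the regex does not match it → eliminate
  (C) (0|1)*11(0|1)*: on ε the DFA stays in q0 and accepts (q0 ∈ Accept), but the regex does not match it → eliminate
  (D) (0|1)*10: on ε the DFA stays in q0 and accepts (q0 ∈ Accept), but the regex does not match it → eliminate
Only (A) is consistent with the DFA.
(A) 1*(01*01*)*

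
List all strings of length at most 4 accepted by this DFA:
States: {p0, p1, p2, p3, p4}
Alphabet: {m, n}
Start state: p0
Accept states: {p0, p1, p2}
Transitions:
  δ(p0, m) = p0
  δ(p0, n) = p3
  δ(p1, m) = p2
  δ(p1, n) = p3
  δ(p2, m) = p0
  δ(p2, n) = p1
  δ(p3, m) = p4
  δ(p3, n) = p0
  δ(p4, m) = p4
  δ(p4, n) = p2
ε, m, mm, nn, mmm, mnn, nmn, nnm, mmmm, mmnn, mnmn, mnnm, nmmn, nmnm, nmnn, nnmm, nnnn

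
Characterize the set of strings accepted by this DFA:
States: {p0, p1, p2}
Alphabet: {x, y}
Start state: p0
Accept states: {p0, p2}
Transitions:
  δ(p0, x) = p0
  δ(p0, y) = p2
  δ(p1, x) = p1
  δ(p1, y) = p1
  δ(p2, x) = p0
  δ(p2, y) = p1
Testing a few strings:
  'xxyy' → reject
  'xy' → accept
  'y' → accept
  'xx' → accept
State roles: p0=last symbol not y (ok); p1=saw yy (dead); p2=last symbol y (ok)
All strings over {x,y} with no two consecutive y's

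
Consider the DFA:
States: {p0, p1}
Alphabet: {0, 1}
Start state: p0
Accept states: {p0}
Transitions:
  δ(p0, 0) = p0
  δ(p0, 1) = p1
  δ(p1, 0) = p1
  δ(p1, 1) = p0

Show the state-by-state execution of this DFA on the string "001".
read '0': p0 → p0
  read '0': p0 → p0
  read '1': p0 → p1
p0 -> p0 -> p0 -> p1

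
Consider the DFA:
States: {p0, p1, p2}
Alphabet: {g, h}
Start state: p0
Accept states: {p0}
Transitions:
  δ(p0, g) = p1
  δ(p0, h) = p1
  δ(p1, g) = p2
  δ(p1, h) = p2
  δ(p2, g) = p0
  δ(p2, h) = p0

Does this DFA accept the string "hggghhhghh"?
Processing string "hggghhhghh":
  p0 --h--> p1
  p1 --g--> p2
  p2 --g--> p0
  p0 --g--> p1
  p1 --h--> p2
  p2 --h--> p0
  p0 --h--> p1
  p1 --g--> p2
  p2 --h--> p0
  p0 --h--> p1
Final state: p1
Accept states: {p0}
No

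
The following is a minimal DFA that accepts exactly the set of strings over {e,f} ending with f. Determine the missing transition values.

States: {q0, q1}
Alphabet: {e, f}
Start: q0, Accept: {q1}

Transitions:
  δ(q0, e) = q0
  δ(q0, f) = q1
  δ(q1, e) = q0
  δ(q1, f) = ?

From the language and accept set, identify what each state tracks — q0: last symbol not f; q1: last symbol is f.
Each missing δ(q, a) is the state matching the new tracked value after reading a.
δ(q1, f) = q1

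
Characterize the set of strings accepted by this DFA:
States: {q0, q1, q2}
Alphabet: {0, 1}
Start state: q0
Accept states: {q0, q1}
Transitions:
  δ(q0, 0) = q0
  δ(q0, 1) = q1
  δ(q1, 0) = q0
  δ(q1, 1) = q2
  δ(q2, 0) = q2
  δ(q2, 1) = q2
Testing a few strings:
  '000' → accept
  '01' → accept
  '1' → accept
  '1000' → accept
State roles: q0=last symbol not 1 (ok); q1=last symbol 1 (ok); q2=saw 11 (dead)
All binary strings with no two consecutive 1's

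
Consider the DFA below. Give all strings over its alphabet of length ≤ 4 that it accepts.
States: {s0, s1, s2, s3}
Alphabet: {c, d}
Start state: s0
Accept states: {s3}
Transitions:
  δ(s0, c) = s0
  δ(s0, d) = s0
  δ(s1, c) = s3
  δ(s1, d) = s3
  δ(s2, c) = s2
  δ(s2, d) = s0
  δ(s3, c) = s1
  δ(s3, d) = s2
None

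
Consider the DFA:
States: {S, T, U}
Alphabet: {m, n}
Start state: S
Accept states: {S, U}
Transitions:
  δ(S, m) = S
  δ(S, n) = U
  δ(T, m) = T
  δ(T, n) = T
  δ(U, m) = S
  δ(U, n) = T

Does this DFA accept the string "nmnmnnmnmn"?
Processing string "nmnmnnmnmn":
  S --n--> U
  U --m--> S
  S --n--> U
  U --m--> S
  S --n--> U
  U --n--> T
  T --m--> T
  T --n--> T
  T --m--> T
  T --n--> T
Final state: T
Accept states: {S, U}
No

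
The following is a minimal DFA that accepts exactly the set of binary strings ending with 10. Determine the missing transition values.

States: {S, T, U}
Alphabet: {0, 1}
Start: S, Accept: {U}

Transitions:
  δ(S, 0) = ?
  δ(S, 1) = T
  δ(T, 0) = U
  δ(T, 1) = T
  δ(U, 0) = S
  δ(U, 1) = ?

From the language and accept set, identify what each state tracks — S: no suffix match; T: one trailing 1; U: suffix is 10.
Each missing δ(q, a) is the state matching the new tracked value after reading a.
δ(S, 0) = S; δ(U, 1) = T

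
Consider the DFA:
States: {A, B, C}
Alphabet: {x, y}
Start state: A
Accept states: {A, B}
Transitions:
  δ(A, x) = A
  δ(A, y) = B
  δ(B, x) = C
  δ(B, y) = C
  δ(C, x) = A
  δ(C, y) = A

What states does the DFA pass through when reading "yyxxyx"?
read 'y': A → B
  read 'y': B → C
  read 'x': C → A
  read 'x': A → A
  read 'y': A → B
  read 'x': B → C
A -> B -> C -> A -> A -> B -> C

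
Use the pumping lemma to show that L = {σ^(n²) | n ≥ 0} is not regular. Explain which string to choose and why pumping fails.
Assume L is regular with pumping length p. Idea: pumping adds a fixed amount, but gaps between consecutive squares grow.
Choose s = σ^(p²) (length p² ≥ p). By the pumping lemma, s = xyz with |xy| ≤ p, |y| > 0, so |y| = k with 1 ≤ k ≤ p. Then |xy²z| = p²+k. Since p² < p²+k ≤ p²+p < (p+1)², the length p²+k lies strictly between consecutive squares, so it is not a perfect square and xy²z ∉ L.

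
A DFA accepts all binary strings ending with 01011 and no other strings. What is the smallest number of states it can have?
By Myhill–Nerode, count the distinguishable equivalence classes: 6 classes — one per longest suffix of the input that is a prefix of '01011' (lengths 0 through 5); only the length-5 class is accepting.
6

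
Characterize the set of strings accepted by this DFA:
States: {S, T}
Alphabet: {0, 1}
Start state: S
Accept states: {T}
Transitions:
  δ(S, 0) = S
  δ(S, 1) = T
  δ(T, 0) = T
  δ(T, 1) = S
Testing a few strings:
  '0' → reject
  '1' → accept
  '01' → accept
  '110' → reject
State roles: S=even number of 1's so far; T=odd number of 1's so far
All binary strings with an odd number of 1's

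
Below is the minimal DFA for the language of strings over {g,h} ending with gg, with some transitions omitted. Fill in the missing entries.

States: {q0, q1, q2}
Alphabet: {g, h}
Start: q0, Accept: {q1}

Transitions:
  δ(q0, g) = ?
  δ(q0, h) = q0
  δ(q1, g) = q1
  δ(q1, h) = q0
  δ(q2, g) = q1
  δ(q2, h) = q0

From the language and accept set, identify what each state tracks — q0: last symbol not g; q1: two trailing g's; q2: one trailing g.
Each missing δ(q, a) is the state matching the new tracked value after reading a.
δ(q0, g) = q2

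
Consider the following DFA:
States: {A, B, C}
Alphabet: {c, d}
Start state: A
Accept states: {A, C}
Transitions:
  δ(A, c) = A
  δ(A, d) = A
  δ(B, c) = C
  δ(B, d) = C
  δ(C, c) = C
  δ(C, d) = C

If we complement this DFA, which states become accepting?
Complement accept states = All states \ Original accept states
= {A, B, C} \ {A, C}
{B}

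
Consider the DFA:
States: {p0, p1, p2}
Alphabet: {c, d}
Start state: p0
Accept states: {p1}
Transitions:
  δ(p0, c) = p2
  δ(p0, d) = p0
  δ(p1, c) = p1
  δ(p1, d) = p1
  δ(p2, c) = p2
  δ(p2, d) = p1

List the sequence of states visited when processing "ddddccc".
read 'd': p0 → p0
  read 'd': p0 → p0
  read 'd': p0 → p0
  read 'd': p0 → p0
  read 'c': p0 → p2
  read 'c': p2 → p2
  read 'c': p2 → p2
p0 -> p0 -> p0 -> p0 -> p0 -> p2 -> p2 -> p2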